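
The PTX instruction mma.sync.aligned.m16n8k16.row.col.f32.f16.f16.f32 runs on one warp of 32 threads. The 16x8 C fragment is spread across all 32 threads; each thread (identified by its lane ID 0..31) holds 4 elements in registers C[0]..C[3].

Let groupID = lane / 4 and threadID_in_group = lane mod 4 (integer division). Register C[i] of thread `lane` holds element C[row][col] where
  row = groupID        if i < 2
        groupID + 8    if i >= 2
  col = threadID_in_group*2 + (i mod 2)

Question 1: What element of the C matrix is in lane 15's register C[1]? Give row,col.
15: gr=3,th=3
[1] (3+0,3*2+1) = (3,7)

3,7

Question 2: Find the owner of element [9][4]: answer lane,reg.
r=9⇒gr=1,Rb=1  c=4⇒th=2,odd=0
L=1*4+2=6  i=1*2+0=2

6,2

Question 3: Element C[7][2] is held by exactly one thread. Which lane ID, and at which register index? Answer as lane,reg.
r=7→G=7,rhi=0  c=2→T=1,p=0
L=7*4+1=29  i=0*2+0=0

29,0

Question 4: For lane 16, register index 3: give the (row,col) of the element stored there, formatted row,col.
12,1

lane 16: gr=4 (16/4), th=0 (16%4)
i=3: r=4+8=12, c=0*2+1=1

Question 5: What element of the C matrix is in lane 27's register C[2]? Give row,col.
lane 27: g=6 (27/4), t=3 (27%4)
i=2: r=6+8=14, c=3*2+0=6

14,6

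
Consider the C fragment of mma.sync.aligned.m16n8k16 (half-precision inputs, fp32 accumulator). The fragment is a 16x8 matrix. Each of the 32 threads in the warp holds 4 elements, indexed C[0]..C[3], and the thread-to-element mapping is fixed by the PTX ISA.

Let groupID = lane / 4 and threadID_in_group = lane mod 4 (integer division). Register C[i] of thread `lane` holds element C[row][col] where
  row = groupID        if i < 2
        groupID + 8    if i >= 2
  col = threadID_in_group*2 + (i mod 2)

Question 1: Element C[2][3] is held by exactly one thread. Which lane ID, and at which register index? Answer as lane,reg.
9,1

r=2->g=2,rb=0  c=3->t=1,b0=1
L=2*4+1=9  i=0*2+1=1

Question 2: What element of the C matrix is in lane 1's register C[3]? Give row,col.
8,3

L=1->g=1>>2=0, t=1&3=1
[3]->row 0+8=8  col 1·2+1=3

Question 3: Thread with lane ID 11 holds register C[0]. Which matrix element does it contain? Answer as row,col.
2,6

L=11=>grp=11>>2=2, tig=11&3=3
[0]=>row 2+0=2  col 3·2+0=6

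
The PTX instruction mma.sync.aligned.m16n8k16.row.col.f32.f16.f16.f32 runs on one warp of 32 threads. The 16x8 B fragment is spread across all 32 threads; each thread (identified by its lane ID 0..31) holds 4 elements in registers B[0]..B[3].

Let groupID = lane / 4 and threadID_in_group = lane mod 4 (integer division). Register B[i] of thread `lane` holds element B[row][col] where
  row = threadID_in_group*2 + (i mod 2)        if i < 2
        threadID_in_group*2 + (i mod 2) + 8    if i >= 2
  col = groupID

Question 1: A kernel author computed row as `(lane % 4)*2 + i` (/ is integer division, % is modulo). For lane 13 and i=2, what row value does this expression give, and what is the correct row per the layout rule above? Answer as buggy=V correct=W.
`(lane % 4)*2 + i`[13,2]=>4
13: grp=3,tig=1
[2] (1*2+0+8,3) = (10,3)
row: 4 vs 10

buggy=4 correct=10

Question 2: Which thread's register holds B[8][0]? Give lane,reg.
c:0=>grp=0  r:8=>rB=1,tig=0,lo=0
L=0*4+0=0  i=1*2+0=2

0,2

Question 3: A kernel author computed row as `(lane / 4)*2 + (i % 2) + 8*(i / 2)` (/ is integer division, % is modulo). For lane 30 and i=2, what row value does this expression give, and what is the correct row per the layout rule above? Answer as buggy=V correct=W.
buggy=22 correct=12

`(lane / 4)*2 + (i % 2) + 8*(i / 2)`[30,2]=>22
30: grp=7,tig=2
[2] (2*2+0+8,7) = (12,7)
row: 22 vs 12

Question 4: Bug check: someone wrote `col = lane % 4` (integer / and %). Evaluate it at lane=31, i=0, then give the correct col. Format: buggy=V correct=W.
buggy=3 correct=7

`lane % 4`[31,0]->3
L=31->gid=31>>2=7, tid=31&3=3
[0]->row 3·2+0+0=6  col gid=7
col: 3 vs 7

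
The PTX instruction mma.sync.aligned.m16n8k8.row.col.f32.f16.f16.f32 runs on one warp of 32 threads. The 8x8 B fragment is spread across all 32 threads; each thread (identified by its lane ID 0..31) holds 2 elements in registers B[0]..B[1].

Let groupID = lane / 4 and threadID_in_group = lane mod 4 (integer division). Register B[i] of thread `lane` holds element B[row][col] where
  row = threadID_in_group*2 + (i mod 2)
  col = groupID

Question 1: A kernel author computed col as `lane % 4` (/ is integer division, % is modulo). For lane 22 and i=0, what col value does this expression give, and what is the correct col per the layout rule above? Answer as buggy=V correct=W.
`lane % 4`[22,0]->2
L=22->g=22>>2=5, t=22&3=2
[0]->row 2·2+0=4  col g=5
col: 2 vs 5

buggy=2 correct=5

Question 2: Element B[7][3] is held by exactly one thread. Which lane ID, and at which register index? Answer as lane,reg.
15,1

c=3⇒gr=3  r=7⇒th=3,odd=1
L=3*4+3=15  i=1=1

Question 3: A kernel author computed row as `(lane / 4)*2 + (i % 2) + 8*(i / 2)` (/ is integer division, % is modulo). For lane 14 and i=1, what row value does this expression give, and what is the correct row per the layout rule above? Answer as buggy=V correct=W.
buggy=7 correct=5

`(lane / 4)*2 + (i % 2) + 8*(i / 2)`[14,1]⇒7
L=14⇒gr=14>>2=3, th=14&3=2
[1]⇒row 2·2+1=5  col gr=3
row: 7 vs 5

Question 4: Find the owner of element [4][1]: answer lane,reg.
c: 1->gid=1  r: 4->tid=2,i&1=0
L=1*4+2=6  i=0=0

6,0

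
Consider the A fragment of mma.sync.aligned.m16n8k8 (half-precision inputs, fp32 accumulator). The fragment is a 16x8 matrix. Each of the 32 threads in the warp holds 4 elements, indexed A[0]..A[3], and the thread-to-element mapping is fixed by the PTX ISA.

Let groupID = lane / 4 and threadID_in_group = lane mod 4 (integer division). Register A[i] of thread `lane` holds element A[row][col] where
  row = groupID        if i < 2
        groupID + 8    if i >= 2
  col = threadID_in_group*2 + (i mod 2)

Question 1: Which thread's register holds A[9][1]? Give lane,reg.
4,3

r: 9->gid=1,r8=1  c: 1->tid=0,i&1=1
L=1*4+0=4  i=1*2+1=3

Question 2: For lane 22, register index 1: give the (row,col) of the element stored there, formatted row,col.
L=22→G=22>>2=5, T=22&3=2
[1]→row 5+0=5  col 2·2+1=5

5,5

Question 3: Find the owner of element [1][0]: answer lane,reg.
4,0

r=1->g=1,rb=0  c=0->t=0,b0=0
L=1*4+0=4  i=0*2+0=0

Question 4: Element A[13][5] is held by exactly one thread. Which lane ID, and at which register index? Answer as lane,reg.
22,3

r=13->g=5,rb=1  c=5->t=2,b0=1
L=5*4+2=22  i=1*2+1=3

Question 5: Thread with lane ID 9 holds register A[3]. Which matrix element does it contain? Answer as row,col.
9: gid=2,tid=1
[3] (2+8,1*2+1) = (10,3)

10,3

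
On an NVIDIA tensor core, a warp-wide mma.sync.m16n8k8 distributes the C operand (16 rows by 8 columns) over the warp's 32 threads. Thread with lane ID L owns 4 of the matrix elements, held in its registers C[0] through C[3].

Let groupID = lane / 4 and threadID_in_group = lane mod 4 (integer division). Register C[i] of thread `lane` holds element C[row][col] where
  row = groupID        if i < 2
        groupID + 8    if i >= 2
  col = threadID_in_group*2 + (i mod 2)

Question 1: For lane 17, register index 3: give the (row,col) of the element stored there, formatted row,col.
17: gid=4,tid=1
[3] (4+8,1*2+1) = (12,3)

12,3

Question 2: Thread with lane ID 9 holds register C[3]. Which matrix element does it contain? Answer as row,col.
10,3

lane 9->9/4=2, 9 mod 4=1
i=3  r:2+8->10  c:2·1+1->3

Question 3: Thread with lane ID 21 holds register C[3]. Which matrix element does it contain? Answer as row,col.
21: gr=5,th=1
[3] (5+8,1*2+1) = (13,3)

13,3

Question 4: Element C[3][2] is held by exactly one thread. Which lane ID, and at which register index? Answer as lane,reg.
r:3=>grp=3,rB=0  c:2=>tig=1,lo=0
L=3*4+1=13  i=0*2+0=0

13,0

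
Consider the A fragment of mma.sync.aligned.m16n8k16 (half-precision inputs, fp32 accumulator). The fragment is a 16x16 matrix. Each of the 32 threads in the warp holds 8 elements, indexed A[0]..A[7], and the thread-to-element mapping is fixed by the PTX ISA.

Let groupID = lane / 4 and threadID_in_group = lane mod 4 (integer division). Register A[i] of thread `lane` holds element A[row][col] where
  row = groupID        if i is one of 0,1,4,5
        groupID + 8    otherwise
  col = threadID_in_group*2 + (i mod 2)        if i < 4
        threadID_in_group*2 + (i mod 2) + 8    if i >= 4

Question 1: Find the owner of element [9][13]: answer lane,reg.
r=9->g=1,rb=1  c=13->cb=1,t=2,b0=1
L=1*4+2=6  i=1*4+1*2+1=7

6,7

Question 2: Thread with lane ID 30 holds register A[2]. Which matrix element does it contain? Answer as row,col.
lane 30: G=7 (30/4), T=2 (30%4)
i=2: r=7+8=15, c=2*2+0+0=4

15,4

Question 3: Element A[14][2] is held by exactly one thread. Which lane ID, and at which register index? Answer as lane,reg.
25,2

r: 14->gid=6,r8=1  c: 2->c8=0,tid=1,i&1=0
L=6*4+1=25  i=0*4+1*2+0=2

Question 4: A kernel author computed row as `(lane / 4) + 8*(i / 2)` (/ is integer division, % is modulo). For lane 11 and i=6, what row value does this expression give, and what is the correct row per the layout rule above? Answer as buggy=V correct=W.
`(lane / 4) + 8*(i / 2)`[11,6]->26
lane 11: gid=2 (11/4), tid=3 (11%4)
i=6: r=2+8=10, c=3*2+0+8=14
row: 26 vs 10

buggy=26 correct=10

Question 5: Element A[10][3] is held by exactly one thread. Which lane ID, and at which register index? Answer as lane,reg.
9,3

r=10⇒gr=2,Rb=1  c=3⇒Cb=0,th=1,odd=1
L=2*4+1=9  i=0*4+1*2+1=3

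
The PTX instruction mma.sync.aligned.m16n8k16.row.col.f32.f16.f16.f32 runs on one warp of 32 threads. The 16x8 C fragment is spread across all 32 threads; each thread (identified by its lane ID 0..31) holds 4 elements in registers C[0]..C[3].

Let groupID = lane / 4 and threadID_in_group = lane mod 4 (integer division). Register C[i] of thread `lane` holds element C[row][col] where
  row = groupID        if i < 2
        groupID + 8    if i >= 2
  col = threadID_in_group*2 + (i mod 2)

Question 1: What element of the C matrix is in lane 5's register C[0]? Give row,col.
1,2

lane 5: gr=1 (5/4), th=1 (5%4)
i=0: r=1+0=1, c=1*2+0=2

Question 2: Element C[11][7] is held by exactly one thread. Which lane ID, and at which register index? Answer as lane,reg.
15,3

r: 11->gid=3,r8=1  c: 7->tid=3,i&1=1
L=3*4+3=15  i=1*2+1=3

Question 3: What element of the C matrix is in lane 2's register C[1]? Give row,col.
L=2=>grp=2>>2=0, tig=2&3=2
[1]=>row 0+0=0  col 2·2+1=5

0,5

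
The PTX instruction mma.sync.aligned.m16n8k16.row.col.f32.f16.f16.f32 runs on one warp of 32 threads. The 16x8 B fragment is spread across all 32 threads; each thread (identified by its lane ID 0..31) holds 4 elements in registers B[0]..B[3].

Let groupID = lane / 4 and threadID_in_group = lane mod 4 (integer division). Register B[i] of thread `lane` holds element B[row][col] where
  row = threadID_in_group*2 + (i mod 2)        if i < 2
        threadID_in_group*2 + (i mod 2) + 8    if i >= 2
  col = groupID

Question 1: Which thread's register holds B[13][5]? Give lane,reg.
c=5⇒gr=5  r=13⇒Rb=1,th=2,odd=1
L=5*4+2=22  i=1*2+1=3

22,3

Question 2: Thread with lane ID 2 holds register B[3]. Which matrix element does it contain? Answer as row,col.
13,0

lane 2: g=0 (2/4), t=2 (2%4)
i=3: r=2*2+1+8=13, c=g=0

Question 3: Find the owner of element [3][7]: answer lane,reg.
c=7⇒gr=7  r=3⇒Rb=0,th=1,odd=1
L=7*4+1=29  i=0*2+1=1

29,1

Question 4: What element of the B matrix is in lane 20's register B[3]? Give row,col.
9,5

lane 20→20/4=5, 20 mod 4=0
i=3  r:2·0+1+8→9  c:5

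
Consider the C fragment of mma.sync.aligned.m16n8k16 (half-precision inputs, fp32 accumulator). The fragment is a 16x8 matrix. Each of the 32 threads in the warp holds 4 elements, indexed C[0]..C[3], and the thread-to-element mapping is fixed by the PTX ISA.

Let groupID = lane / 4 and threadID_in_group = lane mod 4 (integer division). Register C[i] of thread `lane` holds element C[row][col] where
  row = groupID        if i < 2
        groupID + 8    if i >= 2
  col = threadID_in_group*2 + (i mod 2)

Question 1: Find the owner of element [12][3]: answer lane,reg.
r:12=>grp=4,rB=1  c:3=>tig=1,lo=1
L=4*4+1=17  i=1*2+1=3

17,3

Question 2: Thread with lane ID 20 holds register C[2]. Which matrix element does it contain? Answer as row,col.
lane 20→20/4=5, 20 mod 4=0
i=2  r:5+8→13  c:2·0+0→0

13,0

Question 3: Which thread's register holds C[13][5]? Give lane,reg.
r=13->g=5,rb=1  c=5->t=2,b0=1
L=5*4+2=22  i=1*2+1=3

22,3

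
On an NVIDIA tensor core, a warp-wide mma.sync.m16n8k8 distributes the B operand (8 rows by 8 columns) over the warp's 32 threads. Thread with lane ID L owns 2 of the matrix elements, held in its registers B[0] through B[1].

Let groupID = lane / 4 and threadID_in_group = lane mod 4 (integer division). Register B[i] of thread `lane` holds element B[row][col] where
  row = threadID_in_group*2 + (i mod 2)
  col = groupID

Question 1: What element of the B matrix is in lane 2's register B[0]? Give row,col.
2: G=0,T=2
[0] (2*2+0,0) = (4,0)

4,0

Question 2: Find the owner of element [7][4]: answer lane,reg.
c=4⇒gr=4  r=7⇒th=3,odd=1
L=4*4+3=19  i=1=1

19,1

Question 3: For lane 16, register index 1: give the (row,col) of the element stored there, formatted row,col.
lane 16⇒16/4=4, 16 mod 4=0
i=1  r:2·0+1⇒1  c:4

1,4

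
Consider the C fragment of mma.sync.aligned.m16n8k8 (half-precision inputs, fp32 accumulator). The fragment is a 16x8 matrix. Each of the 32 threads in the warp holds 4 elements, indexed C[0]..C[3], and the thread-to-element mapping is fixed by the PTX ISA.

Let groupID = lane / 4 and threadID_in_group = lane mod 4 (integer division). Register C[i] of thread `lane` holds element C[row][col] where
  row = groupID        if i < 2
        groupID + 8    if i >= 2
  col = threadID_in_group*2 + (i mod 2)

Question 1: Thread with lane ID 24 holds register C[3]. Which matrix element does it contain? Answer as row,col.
24: G=6,T=0
[3] (6+8,0*2+1) = (14,1)

14,1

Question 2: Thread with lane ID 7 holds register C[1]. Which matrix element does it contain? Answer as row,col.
lane 7: grp=1 (7/4), tig=3 (7%4)
i=1: r=1+0=1, c=3*2+1=7

1,7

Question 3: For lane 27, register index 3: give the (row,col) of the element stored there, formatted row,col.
14,7

lane 27: gr=6 (27/4), th=3 (27%4)
i=3: r=6+8=14, c=3*2+1=7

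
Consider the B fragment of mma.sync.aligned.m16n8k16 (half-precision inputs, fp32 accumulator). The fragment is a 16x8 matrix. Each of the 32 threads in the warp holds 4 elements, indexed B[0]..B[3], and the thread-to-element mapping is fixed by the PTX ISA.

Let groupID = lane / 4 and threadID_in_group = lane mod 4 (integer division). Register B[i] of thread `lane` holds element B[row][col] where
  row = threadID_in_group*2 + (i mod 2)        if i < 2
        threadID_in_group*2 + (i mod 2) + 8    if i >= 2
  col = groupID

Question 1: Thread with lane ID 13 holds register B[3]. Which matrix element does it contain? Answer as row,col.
11,3

13: g=3,t=1
[3] (1*2+1+8,3) = (11,3)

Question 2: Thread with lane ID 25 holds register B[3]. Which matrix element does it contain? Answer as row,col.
L=25->g=25>>2=6, t=25&3=1
[3]->row 1·2+1+8=11  col g=6

11,6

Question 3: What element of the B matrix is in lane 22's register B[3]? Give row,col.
13,5

L=22⇒gr=22>>2=5, th=22&3=2
[3]⇒row 2·2+1+8=13  col gr=5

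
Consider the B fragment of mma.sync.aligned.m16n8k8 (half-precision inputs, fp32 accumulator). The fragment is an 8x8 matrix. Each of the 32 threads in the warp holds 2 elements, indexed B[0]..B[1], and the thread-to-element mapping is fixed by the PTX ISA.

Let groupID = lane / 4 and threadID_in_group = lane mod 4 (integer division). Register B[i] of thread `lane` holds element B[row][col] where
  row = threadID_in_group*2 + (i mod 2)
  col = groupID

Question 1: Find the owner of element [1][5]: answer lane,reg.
c=5->g=5  r=1->t=0,b0=1
L=5*4+0=20  i=1=1

20,1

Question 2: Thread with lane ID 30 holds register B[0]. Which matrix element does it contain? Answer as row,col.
4,7

lane 30->30/4=7, 30 mod 4=2
i=0  r:2·2+0->4  c:7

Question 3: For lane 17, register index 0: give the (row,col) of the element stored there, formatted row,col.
2,4

lane 17: gr=4 (17/4), th=1 (17%4)
i=0: r=1*2+0=2, c=gr=4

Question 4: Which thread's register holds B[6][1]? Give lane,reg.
7,0

c=1⇒gr=1  r=6⇒th=3,odd=0
L=1*4+3=7  i=0=0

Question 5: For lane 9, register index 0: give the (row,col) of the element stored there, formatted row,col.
9: G=2,T=1
[0] (1*2+0,2) = (2,2)

2,2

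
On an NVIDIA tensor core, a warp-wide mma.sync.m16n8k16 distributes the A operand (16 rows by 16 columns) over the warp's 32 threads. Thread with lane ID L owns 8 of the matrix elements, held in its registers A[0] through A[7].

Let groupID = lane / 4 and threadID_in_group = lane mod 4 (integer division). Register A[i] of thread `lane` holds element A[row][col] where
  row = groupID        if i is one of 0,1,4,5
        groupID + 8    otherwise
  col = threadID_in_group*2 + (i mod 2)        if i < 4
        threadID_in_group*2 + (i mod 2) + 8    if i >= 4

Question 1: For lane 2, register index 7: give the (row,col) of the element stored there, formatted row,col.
8,13

lane 2: gr=0 (2/4), th=2 (2%4)
i=7: r=0+8=8, c=2*2+1+8=13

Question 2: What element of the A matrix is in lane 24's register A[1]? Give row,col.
6,1

L=24⇒gr=24>>2=6, th=24&3=0
[1]⇒row 6+0=6  col 0·2+1+0=1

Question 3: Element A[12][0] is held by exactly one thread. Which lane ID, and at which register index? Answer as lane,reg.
16,2

r=12⇒gr=4,Rb=1  c=0⇒Cb=0,th=0,odd=0
L=4*4+0=16  i=0*4+1*2+0=2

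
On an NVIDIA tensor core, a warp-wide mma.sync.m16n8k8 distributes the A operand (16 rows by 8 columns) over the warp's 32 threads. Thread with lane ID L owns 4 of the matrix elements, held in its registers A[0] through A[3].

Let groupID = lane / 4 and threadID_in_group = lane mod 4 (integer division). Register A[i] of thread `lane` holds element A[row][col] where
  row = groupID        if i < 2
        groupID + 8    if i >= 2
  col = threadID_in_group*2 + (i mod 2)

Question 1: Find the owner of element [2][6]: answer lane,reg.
11,0

r:2=>grp=2,rB=0  c:6=>tig=3,lo=0
L=2*4+3=11  i=0*2+0=0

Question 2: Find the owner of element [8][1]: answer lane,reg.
r=8->g=0,rb=1  c=1->t=0,b0=1
L=0*4+0=0  i=1*2+1=3

0,3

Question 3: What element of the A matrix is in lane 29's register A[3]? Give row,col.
lane 29->29/4=7, 29 mod 4=1
i=3  r:7+8->15  c:2·1+1->3

15,3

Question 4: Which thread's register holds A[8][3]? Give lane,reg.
r: 8->gid=0,r8=1  c: 3->tid=1,i&1=1
L=0*4+1=1  i=1*2+1=3

1,3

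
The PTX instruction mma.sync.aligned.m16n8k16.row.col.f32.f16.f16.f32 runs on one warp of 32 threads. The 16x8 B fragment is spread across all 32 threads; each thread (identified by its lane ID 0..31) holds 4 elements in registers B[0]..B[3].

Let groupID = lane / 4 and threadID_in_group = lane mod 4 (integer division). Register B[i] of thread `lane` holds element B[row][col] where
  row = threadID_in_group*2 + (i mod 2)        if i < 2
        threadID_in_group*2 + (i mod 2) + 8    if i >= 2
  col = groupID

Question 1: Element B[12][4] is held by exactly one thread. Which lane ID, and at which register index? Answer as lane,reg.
c: 4->gid=4  r: 12->r8=1,tid=2,i&1=0
L=4*4+2=18  i=1*2+0=2

18,2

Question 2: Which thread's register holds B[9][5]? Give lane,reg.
c=5→G=5  r=9→rhi=1,T=0,p=1
L=5*4+0=20  i=1*2+1=3

20,3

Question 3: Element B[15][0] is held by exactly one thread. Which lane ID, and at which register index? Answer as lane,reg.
3,3

c:0=>grp=0  r:15=>rB=1,tig=3,lo=1
L=0*4+3=3  i=1*2+1=3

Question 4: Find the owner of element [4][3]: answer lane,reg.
c: 3->gid=3  r: 4->r8=0,tid=2,i&1=0
L=3*4+2=14  i=0*2+0=0

14,0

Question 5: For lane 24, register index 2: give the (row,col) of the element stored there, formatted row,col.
8,6

lane 24: gid=6 (24/4), tid=0 (24%4)
i=2: r=0*2+0+8=8, c=gid=6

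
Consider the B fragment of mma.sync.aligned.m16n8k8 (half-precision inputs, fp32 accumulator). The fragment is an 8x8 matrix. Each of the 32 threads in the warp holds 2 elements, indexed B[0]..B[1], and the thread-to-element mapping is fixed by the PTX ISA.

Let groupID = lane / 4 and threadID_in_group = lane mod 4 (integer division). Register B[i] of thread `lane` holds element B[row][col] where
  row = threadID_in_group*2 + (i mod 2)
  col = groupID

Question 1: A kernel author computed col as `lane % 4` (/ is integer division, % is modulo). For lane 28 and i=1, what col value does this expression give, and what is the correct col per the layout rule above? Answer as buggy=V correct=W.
`lane % 4`[28,1]⇒0
lane 28: gr=7 (28/4), th=0 (28%4)
i=1: r=0*2+1=1, c=gr=7
col: 0 vs 7

buggy=0 correct=7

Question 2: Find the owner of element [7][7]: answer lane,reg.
31,1

c=7->g=7  r=7->t=3,b0=1
L=7*4+3=31  i=1=1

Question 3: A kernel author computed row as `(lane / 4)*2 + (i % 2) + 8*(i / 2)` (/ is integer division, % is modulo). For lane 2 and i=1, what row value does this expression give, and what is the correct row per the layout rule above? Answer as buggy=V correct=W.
buggy=1 correct=5

`(lane / 4)*2 + (i % 2) + 8*(i / 2)`[2,1]⇒1
L=2⇒gr=2>>2=0, th=2&3=2
[1]⇒row 2·2+1=5  col gr=0
row: 1 vs 5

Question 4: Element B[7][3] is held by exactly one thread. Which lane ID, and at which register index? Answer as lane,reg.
15,1

c=3→G=3  r=7→T=3,p=1
L=3*4+3=15  i=1=1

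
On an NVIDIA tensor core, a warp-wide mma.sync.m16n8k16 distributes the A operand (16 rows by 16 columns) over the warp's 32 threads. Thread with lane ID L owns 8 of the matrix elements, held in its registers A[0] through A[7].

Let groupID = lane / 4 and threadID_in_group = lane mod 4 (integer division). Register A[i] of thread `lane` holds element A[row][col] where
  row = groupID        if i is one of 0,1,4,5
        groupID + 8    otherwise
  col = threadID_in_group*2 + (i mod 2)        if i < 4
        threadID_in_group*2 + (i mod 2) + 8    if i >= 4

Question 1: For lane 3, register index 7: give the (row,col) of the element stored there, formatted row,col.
8,15

lane 3: g=0 (3/4), t=3 (3%4)
i=7: r=0+8=8, c=3*2+1+8=15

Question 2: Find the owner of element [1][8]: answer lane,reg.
r:1=>grp=1,rB=0  c:8=>cB=1,tig=0,lo=0
L=1*4+0=4  i=1*4+0*2+0=4

4,4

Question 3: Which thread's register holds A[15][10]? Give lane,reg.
r:15=>grp=7,rB=1  c:10=>cB=1,tig=1,lo=0
L=7*4+1=29  i=1*4+1*2+0=6

29,6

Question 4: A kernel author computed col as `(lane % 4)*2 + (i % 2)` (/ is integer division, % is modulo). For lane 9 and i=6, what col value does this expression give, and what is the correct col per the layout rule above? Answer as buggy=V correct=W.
`(lane % 4)*2 + (i % 2)`[9,6]→2
9: G=2,T=1
[6] (2+8,1*2+0+8) = (10,10)
col: 2 vs 10

buggy=2 correct=10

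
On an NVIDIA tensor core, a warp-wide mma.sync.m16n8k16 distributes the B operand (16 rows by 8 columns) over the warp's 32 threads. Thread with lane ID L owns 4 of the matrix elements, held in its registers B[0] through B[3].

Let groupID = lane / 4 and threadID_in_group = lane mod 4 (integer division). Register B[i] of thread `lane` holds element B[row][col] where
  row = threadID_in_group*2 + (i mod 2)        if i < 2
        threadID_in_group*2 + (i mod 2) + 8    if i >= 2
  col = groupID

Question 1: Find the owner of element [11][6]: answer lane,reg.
c=6->g=6  r=11->rb=1,t=1,b0=1
L=6*4+1=25  i=1*2+1=3

25,3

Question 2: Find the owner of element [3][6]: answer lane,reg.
25,1

c=6⇒gr=6  r=3⇒Rb=0,th=1,odd=1
L=6*4+1=25  i=0*2+1=1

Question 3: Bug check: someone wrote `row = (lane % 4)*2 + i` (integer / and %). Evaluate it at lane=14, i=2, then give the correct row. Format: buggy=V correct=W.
`(lane % 4)*2 + i`[14,2]→6
L=14→G=14>>2=3, T=14&3=2
[2]→row 2·2+0+8=12  col G=3
row: 6 vs 12

buggy=6 correct=12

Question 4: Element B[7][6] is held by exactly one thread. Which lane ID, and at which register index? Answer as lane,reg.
c=6->g=6  r=7->rb=0,t=3,b0=1
L=6*4+3=27  i=0*2+1=1

27,1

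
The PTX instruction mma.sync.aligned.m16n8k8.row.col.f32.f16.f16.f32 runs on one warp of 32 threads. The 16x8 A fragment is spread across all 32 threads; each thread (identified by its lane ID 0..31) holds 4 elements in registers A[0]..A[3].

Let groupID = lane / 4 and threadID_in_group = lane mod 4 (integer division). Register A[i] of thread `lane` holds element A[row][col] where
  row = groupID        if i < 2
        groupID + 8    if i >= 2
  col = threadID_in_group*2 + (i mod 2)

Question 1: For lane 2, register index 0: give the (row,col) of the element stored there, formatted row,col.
2: gr=0,th=2
[0] (0+0,2*2+0) = (0,4)

0,4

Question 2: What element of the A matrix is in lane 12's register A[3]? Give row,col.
11,1

L=12->g=12>>2=3, t=12&3=0
[3]->row 3+8=11  col 0·2+1=1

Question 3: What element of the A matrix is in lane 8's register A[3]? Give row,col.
lane 8=>8/4=2, 8 mod 4=0
i=3  r:2+8=>10  c:2·0+1=>1

10,1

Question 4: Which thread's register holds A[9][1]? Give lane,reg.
4,3

r=9⇒gr=1,Rb=1  c=1⇒th=0,odd=1
L=1*4+0=4  i=1*2+1=3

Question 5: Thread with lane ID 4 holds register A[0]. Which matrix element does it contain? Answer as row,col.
1,0

lane 4⇒4/4=1, 4 mod 4=0
i=0  r:1+0⇒1  c:2·0+0⇒0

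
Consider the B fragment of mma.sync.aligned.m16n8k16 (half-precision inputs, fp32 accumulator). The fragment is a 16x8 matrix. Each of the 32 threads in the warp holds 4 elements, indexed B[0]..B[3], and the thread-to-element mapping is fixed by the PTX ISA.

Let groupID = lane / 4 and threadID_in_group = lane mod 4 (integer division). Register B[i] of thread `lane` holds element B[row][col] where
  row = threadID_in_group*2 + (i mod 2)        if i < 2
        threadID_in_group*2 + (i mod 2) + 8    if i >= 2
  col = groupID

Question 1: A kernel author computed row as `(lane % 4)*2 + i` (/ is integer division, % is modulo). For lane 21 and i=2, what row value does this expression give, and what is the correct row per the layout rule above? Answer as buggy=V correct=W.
buggy=4 correct=10

`(lane % 4)*2 + i`[21,2]⇒4
lane 21⇒21/4=5, 21 mod 4=1
i=2  r:2·1+0+8⇒10  c:5
row: 4 vs 10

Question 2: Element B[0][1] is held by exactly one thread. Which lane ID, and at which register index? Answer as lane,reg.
4,0

c=1->g=1  r=0->rb=0,t=0,b0=0
L=1*4+0=4  i=0*2+0=0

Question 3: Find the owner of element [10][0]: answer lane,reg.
1,2

c: 0->gid=0  r: 10->r8=1,tid=1,i&1=0
L=0*4+1=1  i=1*2+0=2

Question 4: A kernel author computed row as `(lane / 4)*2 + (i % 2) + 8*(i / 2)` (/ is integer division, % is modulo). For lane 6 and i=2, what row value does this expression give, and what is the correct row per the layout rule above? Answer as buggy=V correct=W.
`(lane / 4)*2 + (i % 2) + 8*(i / 2)`[6,2]→10
6: G=1,T=2
[2] (2*2+0+8,1) = (12,1)
row: 10 vs 12

buggy=10 correct=12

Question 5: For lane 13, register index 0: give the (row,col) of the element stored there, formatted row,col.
L=13=>grp=13>>2=3, tig=13&3=1
[0]=>row 1·2+0+0=2  col grp=3

2,3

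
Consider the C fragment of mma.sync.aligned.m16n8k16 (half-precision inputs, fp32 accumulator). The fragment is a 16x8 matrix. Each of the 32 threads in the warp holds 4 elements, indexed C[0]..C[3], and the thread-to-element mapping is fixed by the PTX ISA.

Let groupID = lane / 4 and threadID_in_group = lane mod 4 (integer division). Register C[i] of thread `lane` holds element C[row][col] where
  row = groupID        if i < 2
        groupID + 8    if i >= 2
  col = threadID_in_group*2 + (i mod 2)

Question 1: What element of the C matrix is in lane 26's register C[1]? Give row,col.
L=26->gid=26>>2=6, tid=26&3=2
[1]->row 6+0=6  col 2·2+1=5

6,5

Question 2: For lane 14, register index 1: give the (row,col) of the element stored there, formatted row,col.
3,5

L=14->gid=14>>2=3, tid=14&3=2
[1]->row 3+0=3  col 2·2+1=5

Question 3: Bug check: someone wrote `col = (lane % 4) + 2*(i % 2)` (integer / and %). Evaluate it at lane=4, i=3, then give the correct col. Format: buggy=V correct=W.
buggy=2 correct=1

`(lane % 4) + 2*(i % 2)`[4,3]→2
4: G=1,T=0
[3] (1+8,0*2+1) = (9,1)
col: 2 vs 1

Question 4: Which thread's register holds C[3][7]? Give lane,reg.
r=3->g=3,rb=0  c=7->t=3,b0=1
L=3*4+3=15  i=0*2+1=1

15,1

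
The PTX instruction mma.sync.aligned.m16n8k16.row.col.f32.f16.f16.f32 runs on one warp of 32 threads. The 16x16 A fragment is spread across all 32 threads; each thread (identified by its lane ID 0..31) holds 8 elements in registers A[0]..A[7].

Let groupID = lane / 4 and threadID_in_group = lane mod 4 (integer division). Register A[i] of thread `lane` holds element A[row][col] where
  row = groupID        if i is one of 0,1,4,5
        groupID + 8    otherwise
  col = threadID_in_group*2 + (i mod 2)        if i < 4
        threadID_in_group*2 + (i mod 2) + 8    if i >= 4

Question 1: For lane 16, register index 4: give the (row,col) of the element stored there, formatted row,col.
4,8

lane 16: G=4 (16/4), T=0 (16%4)
i=4: r=4+0=4, c=0*2+0+8=8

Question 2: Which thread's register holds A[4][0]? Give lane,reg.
r:4=>grp=4,rB=0  c:0=>cB=0,tig=0,lo=0
L=4*4+0=16  i=0*4+0*2+0=0

16,0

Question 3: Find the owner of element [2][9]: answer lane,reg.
8,5

r=2->g=2,rb=0  c=9->cb=1,t=0,b0=1
L=2*4+0=8  i=1*4+0*2+1=5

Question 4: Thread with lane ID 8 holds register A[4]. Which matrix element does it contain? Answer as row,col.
2,8

lane 8: g=2 (8/4), t=0 (8%4)
i=4: r=2+0=2, c=0*2+0+8=8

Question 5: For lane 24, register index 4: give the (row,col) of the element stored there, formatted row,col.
6,8

L=24->g=24>>2=6, t=24&3=0
[4]->row 6+0=6  col 0·2+0+8=8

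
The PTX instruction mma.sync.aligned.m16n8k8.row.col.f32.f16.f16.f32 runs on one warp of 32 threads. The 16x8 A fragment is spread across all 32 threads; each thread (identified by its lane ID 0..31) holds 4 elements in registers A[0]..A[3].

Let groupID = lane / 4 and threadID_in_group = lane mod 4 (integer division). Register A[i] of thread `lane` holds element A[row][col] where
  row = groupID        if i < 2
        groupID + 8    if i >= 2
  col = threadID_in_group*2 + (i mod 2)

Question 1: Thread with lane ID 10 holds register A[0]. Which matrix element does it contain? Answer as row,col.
L=10->gid=10>>2=2, tid=10&3=2
[0]->row 2+0=2  col 2·2+0=4

2,4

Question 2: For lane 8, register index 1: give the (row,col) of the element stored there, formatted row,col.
2,1

8: gr=2,th=0
[1] (2+0,0*2+1) = (2,1)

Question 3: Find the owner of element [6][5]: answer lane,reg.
r=6->g=6,rb=0  c=5->t=2,b0=1
L=6*4+2=26  i=0*2+1=1

26,1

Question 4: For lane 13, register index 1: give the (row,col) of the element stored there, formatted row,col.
3,3

13: G=3,T=1
[1] (3+0,1*2+1) = (3,3)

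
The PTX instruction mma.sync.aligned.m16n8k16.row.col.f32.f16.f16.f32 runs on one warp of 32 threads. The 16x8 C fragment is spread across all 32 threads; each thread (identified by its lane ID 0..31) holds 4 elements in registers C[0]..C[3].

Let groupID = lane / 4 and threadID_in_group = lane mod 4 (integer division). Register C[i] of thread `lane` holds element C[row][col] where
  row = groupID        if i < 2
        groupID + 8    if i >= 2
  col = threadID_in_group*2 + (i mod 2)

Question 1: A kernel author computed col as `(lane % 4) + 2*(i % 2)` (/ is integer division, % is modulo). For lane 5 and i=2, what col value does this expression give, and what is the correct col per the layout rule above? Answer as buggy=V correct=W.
`(lane % 4) + 2*(i % 2)`[5,2]->1
lane 5->5/4=1, 5 mod 4=1
i=2  r:1+8->9  c:2·1+0->2
col: 1 vs 2

buggy=1 correct=2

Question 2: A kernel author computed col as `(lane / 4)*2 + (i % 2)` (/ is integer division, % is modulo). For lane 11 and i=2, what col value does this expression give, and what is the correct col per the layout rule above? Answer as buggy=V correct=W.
`(lane / 4)*2 + (i % 2)`[11,2]→4
11: G=2,T=3
[2] (2+8,3*2+0) = (10,6)
col: 4 vs 6

buggy=4 correct=6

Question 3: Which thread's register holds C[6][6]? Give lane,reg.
27,0

r=6->g=6,rb=0  c=6->t=3,b0=0
L=6*4+3=27  i=0*2+0=0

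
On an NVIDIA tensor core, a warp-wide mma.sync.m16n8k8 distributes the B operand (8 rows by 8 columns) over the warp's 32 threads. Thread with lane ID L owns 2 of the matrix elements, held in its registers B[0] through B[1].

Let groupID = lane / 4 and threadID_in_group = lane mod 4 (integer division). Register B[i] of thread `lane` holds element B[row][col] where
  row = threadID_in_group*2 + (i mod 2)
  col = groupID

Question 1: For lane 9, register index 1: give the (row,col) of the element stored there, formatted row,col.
lane 9⇒9/4=2, 9 mod 4=1
i=1  r:2·1+1⇒3  c:2

3,2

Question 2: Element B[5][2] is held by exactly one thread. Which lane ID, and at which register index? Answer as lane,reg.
c=2->g=2  r=5->t=2,b0=1
L=2*4+2=10  i=1=1

10,1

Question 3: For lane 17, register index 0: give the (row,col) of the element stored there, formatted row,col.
lane 17⇒17/4=4, 17 mod 4=1
i=0  r:2·1+0⇒2  c:4

2,4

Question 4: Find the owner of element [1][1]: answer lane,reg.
c: 1->gid=1  r: 1->tid=0,i&1=1
L=1*4+0=4  i=1=1

4,1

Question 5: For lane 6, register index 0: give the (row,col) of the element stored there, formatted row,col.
4,1

lane 6->6/4=1, 6 mod 4=2
i=0  r:2·2+0->4  c:1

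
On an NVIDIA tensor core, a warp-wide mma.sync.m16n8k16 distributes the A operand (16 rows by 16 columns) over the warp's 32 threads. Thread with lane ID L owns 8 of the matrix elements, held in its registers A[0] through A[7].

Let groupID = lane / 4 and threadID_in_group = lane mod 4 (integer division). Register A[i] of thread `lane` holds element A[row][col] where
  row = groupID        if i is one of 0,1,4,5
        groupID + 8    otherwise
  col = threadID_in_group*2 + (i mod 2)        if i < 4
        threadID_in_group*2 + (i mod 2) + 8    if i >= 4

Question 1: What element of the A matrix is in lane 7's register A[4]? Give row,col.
1,14

L=7→G=7>>2=1, T=7&3=3
[4]→row 1+0=1  col 3·2+0+8=14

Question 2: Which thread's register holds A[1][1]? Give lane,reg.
4,1

r=1⇒gr=1,Rb=0  c=1⇒Cb=0,th=0,odd=1
L=1*4+0=4  i=0*4+0*2+1=1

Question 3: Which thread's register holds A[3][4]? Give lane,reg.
14,0

r=3->g=3,rb=0  c=4->cb=0,t=2,b0=0
L=3*4+2=14  i=0*4+0*2+0=0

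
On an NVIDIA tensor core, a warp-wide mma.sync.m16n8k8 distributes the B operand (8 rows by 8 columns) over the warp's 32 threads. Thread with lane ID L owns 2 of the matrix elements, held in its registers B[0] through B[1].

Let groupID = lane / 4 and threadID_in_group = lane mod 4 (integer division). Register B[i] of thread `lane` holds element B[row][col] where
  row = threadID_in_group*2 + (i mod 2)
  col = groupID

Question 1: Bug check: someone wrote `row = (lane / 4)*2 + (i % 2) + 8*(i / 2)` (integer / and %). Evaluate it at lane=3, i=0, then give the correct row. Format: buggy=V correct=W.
`(lane / 4)*2 + (i % 2) + 8*(i / 2)`[3,0]->0
lane 3: gid=0 (3/4), tid=3 (3%4)
i=0: r=3*2+0=6, c=gid=0
row: 0 vs 6

buggy=0 correct=6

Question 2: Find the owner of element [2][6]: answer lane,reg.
25,0

c=6->g=6  r=2->t=1,b0=0
L=6*4+1=25  i=0=0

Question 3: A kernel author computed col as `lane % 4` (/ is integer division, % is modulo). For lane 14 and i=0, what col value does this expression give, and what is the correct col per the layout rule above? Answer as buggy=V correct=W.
`lane % 4`[14,0]->2
14: g=3,t=2
[0] (2*2+0,3) = (4,3)
col: 2 vs 3

buggy=2 correct=3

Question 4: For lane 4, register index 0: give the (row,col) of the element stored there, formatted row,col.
lane 4: grp=1 (4/4), tig=0 (4%4)
i=0: r=0*2+0=0, c=grp=1

0,1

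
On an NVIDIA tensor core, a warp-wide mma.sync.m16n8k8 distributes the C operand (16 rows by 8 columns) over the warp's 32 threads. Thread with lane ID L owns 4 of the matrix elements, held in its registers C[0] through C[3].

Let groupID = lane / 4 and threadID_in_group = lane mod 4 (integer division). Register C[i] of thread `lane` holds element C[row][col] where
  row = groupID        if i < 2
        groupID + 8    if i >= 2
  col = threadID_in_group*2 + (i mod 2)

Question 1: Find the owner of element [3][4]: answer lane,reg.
r=3→G=3,rhi=0  c=4→T=2,p=0
L=3*4+2=14  i=0*2+0=0

14,0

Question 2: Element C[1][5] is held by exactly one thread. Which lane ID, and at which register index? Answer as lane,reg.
r=1->g=1,rb=0  c=5->t=2,b0=1
L=1*4+2=6  i=0*2+1=1

6,1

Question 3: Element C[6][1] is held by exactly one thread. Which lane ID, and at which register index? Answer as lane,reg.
24,1

r:6=>grp=6,rB=0  c:1=>tig=0,lo=1
L=6*4+0=24  i=0*2+1=1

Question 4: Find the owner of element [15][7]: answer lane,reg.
r=15⇒gr=7,Rb=1  c=7⇒th=3,odd=1
L=7*4+3=31  i=1*2+1=3

31,3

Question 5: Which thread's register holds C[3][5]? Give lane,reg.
14,1

r=3⇒gr=3,Rb=0  c=5⇒th=2,odd=1
L=3*4+2=14  i=0*2+1=1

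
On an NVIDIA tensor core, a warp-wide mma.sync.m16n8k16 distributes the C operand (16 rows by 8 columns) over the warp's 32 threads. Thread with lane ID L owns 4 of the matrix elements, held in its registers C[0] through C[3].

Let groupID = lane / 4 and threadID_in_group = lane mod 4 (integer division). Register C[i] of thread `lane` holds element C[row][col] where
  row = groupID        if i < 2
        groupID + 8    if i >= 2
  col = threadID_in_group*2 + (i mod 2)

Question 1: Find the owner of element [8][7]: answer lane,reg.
3,3

r=8⇒gr=0,Rb=1  c=7⇒th=3,odd=1
L=0*4+3=3  i=1*2+1=3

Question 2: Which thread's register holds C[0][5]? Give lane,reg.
2,1

r=0->g=0,rb=0  c=5->t=2,b0=1
L=0*4+2=2  i=0*2+1=1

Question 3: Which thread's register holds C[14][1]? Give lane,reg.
24,3

r=14→G=6,rhi=1  c=1→T=0,p=1
L=6*4+0=24  i=1*2+1=3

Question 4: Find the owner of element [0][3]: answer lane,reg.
1,1

r=0→G=0,rhi=0  c=3→T=1,p=1
L=0*4+1=1  i=0*2+1=1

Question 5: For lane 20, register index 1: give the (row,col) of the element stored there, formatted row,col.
5,1

L=20→G=20>>2=5, T=20&3=0
[1]→row 5+0=5  col 0·2+1=1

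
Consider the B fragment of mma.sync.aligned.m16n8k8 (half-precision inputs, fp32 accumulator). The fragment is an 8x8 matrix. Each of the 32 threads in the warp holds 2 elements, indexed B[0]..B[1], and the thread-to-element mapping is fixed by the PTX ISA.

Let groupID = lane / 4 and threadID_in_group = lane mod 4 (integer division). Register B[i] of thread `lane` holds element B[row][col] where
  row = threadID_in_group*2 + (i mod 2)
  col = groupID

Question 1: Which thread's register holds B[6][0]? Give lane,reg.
c: 0->gid=0  r: 6->tid=3,i&1=0
L=0*4+3=3  i=0=0

3,0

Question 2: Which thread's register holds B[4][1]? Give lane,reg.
6,0

c=1→G=1  r=4→T=2,p=0
L=1*4+2=6  i=0=0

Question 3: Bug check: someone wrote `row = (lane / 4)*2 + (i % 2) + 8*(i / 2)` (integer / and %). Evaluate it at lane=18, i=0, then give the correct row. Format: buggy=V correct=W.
`(lane / 4)*2 + (i % 2) + 8*(i / 2)`[18,0]->8
lane 18->18/4=4, 18 mod 4=2
i=0  r:2·2+0->4  c:4
row: 8 vs 4

buggy=8 correct=4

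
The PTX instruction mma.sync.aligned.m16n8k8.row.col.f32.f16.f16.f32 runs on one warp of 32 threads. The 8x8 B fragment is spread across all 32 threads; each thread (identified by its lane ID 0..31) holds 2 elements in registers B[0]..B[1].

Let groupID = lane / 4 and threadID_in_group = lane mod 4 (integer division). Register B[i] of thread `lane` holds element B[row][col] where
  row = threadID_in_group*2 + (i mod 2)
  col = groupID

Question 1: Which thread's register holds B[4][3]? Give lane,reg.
c=3⇒gr=3  r=4⇒th=2,odd=0
L=3*4+2=14  i=0=0

14,0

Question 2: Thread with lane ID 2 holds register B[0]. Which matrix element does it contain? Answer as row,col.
4,0

2: gid=0,tid=2
[0] (2*2+0,0) = (4,0)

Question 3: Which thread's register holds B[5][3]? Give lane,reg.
c=3→G=3  r=5→T=2,p=1
L=3*4+2=14  i=1=1

14,1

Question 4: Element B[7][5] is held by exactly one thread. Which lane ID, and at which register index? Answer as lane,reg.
23,1

c:5=>grp=5  r:7=>tig=3,lo=1
L=5*4+3=23  i=1=1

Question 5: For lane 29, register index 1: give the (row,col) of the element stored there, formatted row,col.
3,7

29: grp=7,tig=1
[1] (1*2+1,7) = (3,7)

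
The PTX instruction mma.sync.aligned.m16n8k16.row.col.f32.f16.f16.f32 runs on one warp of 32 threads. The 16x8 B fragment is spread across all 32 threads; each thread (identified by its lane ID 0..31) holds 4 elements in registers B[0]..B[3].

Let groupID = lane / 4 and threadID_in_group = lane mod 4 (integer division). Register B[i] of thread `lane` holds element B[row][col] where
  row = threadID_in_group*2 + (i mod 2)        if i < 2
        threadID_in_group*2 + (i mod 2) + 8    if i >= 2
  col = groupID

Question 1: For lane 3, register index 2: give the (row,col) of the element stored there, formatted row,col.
lane 3->3/4=0, 3 mod 4=3
i=2  r:2·3+0+8->14  c:0

14,0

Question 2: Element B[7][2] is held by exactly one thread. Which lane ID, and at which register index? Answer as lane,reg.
c=2→G=2  r=7→rhi=0,T=3,p=1
L=2*4+3=11  i=0*2+1=1

11,1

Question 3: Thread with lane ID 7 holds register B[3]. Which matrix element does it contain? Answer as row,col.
15,1

L=7⇒gr=7>>2=1, th=7&3=3
[3]⇒row 3·2+1+8=15  col gr=1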